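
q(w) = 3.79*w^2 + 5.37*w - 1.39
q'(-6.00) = -40.11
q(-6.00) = 102.83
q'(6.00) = 50.85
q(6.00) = 167.27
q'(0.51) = 9.24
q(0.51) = 2.33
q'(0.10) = 6.13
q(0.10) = -0.82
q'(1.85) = 19.39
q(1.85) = 21.52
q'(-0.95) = -1.83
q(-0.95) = -3.07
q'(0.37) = 8.17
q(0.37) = 1.12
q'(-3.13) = -18.36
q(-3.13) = 18.93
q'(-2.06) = -10.24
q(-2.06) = 3.63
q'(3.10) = 28.87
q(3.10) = 51.68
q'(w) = 7.58*w + 5.37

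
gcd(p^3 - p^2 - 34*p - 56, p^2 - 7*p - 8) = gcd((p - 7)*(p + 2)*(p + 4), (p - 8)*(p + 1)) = 1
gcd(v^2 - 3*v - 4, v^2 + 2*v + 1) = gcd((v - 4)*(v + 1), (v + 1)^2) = v + 1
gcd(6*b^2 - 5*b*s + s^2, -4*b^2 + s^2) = -2*b + s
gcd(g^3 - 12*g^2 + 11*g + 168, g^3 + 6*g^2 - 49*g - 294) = g - 7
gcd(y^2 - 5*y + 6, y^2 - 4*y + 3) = y - 3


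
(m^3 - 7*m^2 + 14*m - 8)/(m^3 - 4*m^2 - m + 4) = (m - 2)/(m + 1)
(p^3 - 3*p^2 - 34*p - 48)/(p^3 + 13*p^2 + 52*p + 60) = (p^2 - 5*p - 24)/(p^2 + 11*p + 30)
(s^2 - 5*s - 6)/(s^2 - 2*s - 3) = (s - 6)/(s - 3)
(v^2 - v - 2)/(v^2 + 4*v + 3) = (v - 2)/(v + 3)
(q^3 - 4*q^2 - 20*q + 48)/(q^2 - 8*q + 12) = q + 4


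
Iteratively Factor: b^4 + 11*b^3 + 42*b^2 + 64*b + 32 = (b + 2)*(b^3 + 9*b^2 + 24*b + 16) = (b + 2)*(b + 4)*(b^2 + 5*b + 4) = (b + 1)*(b + 2)*(b + 4)*(b + 4)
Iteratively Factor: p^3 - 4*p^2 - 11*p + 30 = (p - 5)*(p^2 + p - 6) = (p - 5)*(p + 3)*(p - 2)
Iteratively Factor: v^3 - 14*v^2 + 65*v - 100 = (v - 4)*(v^2 - 10*v + 25) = (v - 5)*(v - 4)*(v - 5)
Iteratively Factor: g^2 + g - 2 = (g - 1)*(g + 2)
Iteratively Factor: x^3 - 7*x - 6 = (x + 2)*(x^2 - 2*x - 3) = (x + 1)*(x + 2)*(x - 3)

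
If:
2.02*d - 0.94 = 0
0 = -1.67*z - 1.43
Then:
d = 0.47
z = -0.86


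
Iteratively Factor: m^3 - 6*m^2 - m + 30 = (m - 5)*(m^2 - m - 6) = (m - 5)*(m - 3)*(m + 2)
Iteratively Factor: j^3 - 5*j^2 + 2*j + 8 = (j - 4)*(j^2 - j - 2) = (j - 4)*(j - 2)*(j + 1)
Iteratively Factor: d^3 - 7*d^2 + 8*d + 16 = (d - 4)*(d^2 - 3*d - 4) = (d - 4)*(d + 1)*(d - 4)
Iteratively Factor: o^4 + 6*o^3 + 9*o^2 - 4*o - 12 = (o + 2)*(o^3 + 4*o^2 + o - 6) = (o + 2)*(o + 3)*(o^2 + o - 2) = (o + 2)^2*(o + 3)*(o - 1)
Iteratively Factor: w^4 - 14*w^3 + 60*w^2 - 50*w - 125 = (w - 5)*(w^3 - 9*w^2 + 15*w + 25) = (w - 5)*(w + 1)*(w^2 - 10*w + 25) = (w - 5)^2*(w + 1)*(w - 5)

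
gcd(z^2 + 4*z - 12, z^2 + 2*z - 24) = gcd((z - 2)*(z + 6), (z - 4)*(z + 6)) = z + 6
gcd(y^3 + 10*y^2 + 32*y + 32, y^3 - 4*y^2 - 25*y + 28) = y + 4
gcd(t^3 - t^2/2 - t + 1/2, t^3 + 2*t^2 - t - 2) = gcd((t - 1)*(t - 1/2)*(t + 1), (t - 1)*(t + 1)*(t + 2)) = t^2 - 1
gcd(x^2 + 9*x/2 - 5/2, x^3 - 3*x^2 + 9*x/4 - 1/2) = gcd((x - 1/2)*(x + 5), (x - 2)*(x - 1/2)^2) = x - 1/2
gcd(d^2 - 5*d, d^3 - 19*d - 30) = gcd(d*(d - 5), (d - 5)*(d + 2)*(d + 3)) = d - 5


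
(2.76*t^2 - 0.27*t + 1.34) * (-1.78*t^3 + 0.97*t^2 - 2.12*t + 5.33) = -4.9128*t^5 + 3.1578*t^4 - 8.4983*t^3 + 16.583*t^2 - 4.2799*t + 7.1422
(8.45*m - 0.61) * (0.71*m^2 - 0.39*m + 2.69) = 5.9995*m^3 - 3.7286*m^2 + 22.9684*m - 1.6409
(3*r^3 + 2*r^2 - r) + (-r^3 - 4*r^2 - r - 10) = 2*r^3 - 2*r^2 - 2*r - 10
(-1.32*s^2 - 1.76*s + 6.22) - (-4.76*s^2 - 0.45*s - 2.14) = 3.44*s^2 - 1.31*s + 8.36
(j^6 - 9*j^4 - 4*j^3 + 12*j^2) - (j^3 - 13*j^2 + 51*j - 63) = j^6 - 9*j^4 - 5*j^3 + 25*j^2 - 51*j + 63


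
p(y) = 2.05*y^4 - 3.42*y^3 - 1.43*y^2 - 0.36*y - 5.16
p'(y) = 8.2*y^3 - 10.26*y^2 - 2.86*y - 0.36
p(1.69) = -9.64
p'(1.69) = 5.08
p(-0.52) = -4.73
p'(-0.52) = -2.80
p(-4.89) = 1534.47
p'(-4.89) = -1190.54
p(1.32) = -9.77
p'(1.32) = -3.15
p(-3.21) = 312.04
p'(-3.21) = -368.12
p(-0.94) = -1.64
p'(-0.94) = -13.55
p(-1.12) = 1.48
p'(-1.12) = -21.55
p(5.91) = 1737.73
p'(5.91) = 1317.06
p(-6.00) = 3341.04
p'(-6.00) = -2123.76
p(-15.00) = 115002.24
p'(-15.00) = -29940.96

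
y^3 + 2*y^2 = y^2*(y + 2)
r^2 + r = r*(r + 1)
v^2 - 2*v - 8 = (v - 4)*(v + 2)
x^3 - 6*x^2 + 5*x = x*(x - 5)*(x - 1)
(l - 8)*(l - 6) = l^2 - 14*l + 48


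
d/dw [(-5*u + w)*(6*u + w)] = u + 2*w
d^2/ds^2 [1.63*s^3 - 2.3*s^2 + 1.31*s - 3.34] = 9.78*s - 4.6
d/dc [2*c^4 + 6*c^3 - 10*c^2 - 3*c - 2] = 8*c^3 + 18*c^2 - 20*c - 3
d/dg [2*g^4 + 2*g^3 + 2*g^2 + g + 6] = 8*g^3 + 6*g^2 + 4*g + 1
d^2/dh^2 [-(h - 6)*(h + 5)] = -2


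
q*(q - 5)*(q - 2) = q^3 - 7*q^2 + 10*q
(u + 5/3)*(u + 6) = u^2 + 23*u/3 + 10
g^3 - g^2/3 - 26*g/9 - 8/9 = (g - 2)*(g + 1/3)*(g + 4/3)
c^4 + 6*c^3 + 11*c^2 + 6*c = c*(c + 1)*(c + 2)*(c + 3)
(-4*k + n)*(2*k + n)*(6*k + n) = -48*k^3 - 20*k^2*n + 4*k*n^2 + n^3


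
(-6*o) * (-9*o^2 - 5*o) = 54*o^3 + 30*o^2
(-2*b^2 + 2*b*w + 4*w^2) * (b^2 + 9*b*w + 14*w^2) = -2*b^4 - 16*b^3*w - 6*b^2*w^2 + 64*b*w^3 + 56*w^4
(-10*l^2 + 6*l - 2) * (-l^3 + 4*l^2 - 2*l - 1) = 10*l^5 - 46*l^4 + 46*l^3 - 10*l^2 - 2*l + 2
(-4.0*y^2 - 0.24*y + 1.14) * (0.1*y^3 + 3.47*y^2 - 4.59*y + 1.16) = -0.4*y^5 - 13.904*y^4 + 17.6412*y^3 + 0.4174*y^2 - 5.511*y + 1.3224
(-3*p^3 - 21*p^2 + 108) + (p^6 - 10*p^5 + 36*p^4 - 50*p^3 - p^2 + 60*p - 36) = p^6 - 10*p^5 + 36*p^4 - 53*p^3 - 22*p^2 + 60*p + 72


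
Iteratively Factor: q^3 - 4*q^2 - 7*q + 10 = (q + 2)*(q^2 - 6*q + 5) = (q - 1)*(q + 2)*(q - 5)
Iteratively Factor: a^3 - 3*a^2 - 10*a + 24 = (a - 2)*(a^2 - a - 12) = (a - 4)*(a - 2)*(a + 3)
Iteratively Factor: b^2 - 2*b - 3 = (b - 3)*(b + 1)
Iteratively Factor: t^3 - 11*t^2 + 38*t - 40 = (t - 4)*(t^2 - 7*t + 10) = (t - 4)*(t - 2)*(t - 5)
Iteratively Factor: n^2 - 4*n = (n - 4)*(n)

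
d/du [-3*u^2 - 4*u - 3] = -6*u - 4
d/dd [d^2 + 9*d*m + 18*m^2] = 2*d + 9*m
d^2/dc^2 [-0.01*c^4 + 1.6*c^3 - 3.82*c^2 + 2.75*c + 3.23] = -0.12*c^2 + 9.6*c - 7.64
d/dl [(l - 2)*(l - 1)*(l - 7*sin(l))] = -(l - 2)*(l - 1)*(7*cos(l) - 1) + (l - 2)*(l - 7*sin(l)) + (l - 1)*(l - 7*sin(l))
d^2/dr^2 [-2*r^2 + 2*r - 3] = -4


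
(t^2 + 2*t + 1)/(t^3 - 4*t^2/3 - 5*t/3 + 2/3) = 3*(t + 1)/(3*t^2 - 7*t + 2)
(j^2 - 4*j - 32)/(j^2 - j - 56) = (j + 4)/(j + 7)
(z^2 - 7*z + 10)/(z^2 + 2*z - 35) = (z - 2)/(z + 7)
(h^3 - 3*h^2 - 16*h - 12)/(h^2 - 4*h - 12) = h + 1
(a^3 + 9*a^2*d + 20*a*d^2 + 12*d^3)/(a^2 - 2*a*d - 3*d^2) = (a^2 + 8*a*d + 12*d^2)/(a - 3*d)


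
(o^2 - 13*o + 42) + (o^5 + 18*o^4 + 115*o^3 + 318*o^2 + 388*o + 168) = o^5 + 18*o^4 + 115*o^3 + 319*o^2 + 375*o + 210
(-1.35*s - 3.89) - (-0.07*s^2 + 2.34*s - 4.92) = 0.07*s^2 - 3.69*s + 1.03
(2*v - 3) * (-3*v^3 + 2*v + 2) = -6*v^4 + 9*v^3 + 4*v^2 - 2*v - 6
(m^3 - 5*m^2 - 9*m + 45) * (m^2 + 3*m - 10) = m^5 - 2*m^4 - 34*m^3 + 68*m^2 + 225*m - 450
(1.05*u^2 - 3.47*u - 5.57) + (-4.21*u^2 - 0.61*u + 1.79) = -3.16*u^2 - 4.08*u - 3.78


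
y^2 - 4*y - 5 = (y - 5)*(y + 1)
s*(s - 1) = s^2 - s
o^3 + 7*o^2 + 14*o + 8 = (o + 1)*(o + 2)*(o + 4)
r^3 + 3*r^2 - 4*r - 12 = (r - 2)*(r + 2)*(r + 3)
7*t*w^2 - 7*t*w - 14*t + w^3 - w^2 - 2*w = (7*t + w)*(w - 2)*(w + 1)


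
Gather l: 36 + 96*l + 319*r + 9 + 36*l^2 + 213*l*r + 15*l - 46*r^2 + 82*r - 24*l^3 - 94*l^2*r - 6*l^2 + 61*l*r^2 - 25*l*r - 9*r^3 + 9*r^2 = -24*l^3 + l^2*(30 - 94*r) + l*(61*r^2 + 188*r + 111) - 9*r^3 - 37*r^2 + 401*r + 45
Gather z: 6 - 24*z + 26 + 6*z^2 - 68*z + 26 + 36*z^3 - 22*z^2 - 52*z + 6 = 36*z^3 - 16*z^2 - 144*z + 64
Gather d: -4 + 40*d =40*d - 4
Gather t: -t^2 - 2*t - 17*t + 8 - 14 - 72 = -t^2 - 19*t - 78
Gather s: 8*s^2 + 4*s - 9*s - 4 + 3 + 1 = 8*s^2 - 5*s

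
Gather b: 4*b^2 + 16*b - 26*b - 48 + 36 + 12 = 4*b^2 - 10*b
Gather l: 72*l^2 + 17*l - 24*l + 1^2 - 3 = 72*l^2 - 7*l - 2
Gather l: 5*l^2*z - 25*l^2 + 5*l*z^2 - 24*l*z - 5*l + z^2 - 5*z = l^2*(5*z - 25) + l*(5*z^2 - 24*z - 5) + z^2 - 5*z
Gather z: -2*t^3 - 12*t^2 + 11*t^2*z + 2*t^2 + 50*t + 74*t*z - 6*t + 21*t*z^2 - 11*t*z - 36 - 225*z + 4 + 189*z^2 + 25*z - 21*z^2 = -2*t^3 - 10*t^2 + 44*t + z^2*(21*t + 168) + z*(11*t^2 + 63*t - 200) - 32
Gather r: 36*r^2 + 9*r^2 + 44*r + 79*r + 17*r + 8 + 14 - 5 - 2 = 45*r^2 + 140*r + 15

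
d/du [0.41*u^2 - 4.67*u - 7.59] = 0.82*u - 4.67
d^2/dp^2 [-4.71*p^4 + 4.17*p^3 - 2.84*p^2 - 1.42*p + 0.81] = -56.52*p^2 + 25.02*p - 5.68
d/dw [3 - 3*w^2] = -6*w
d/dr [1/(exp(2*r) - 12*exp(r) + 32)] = 2*(6 - exp(r))*exp(r)/(exp(2*r) - 12*exp(r) + 32)^2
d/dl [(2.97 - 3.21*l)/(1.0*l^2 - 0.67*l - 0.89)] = (3.21*l^2 - 5.94*l + 4.8468)/(1.0*l^4 - 1.34*l^3 - 1.3311*l^2 + 1.1926*l + 0.7921)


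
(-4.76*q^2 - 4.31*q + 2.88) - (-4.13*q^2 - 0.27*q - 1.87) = -0.63*q^2 - 4.04*q + 4.75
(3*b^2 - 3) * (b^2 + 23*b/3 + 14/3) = 3*b^4 + 23*b^3 + 11*b^2 - 23*b - 14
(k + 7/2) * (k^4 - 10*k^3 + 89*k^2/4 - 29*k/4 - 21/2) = k^5 - 13*k^4/2 - 51*k^3/4 + 565*k^2/8 - 287*k/8 - 147/4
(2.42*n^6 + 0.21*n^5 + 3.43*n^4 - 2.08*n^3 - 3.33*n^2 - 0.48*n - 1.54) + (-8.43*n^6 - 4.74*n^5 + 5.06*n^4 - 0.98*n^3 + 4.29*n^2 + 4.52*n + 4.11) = -6.01*n^6 - 4.53*n^5 + 8.49*n^4 - 3.06*n^3 + 0.96*n^2 + 4.04*n + 2.57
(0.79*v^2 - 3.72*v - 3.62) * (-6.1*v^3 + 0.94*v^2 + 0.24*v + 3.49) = -4.819*v^5 + 23.4346*v^4 + 18.7748*v^3 - 1.5385*v^2 - 13.8516*v - 12.6338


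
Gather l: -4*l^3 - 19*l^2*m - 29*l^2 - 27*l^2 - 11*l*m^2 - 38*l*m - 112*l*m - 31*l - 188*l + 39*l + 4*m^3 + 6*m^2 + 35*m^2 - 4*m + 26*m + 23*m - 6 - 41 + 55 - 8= -4*l^3 + l^2*(-19*m - 56) + l*(-11*m^2 - 150*m - 180) + 4*m^3 + 41*m^2 + 45*m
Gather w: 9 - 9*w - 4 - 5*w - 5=-14*w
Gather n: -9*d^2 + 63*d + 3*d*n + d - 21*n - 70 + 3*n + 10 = -9*d^2 + 64*d + n*(3*d - 18) - 60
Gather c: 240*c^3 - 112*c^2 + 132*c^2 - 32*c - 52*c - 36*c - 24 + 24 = 240*c^3 + 20*c^2 - 120*c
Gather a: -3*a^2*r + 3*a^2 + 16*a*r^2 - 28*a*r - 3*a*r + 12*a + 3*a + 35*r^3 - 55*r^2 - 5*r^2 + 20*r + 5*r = a^2*(3 - 3*r) + a*(16*r^2 - 31*r + 15) + 35*r^3 - 60*r^2 + 25*r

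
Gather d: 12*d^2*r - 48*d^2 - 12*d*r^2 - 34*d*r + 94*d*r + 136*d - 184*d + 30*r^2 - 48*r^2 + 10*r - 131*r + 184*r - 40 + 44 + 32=d^2*(12*r - 48) + d*(-12*r^2 + 60*r - 48) - 18*r^2 + 63*r + 36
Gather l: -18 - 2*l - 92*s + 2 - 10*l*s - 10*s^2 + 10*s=l*(-10*s - 2) - 10*s^2 - 82*s - 16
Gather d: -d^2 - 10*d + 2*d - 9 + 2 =-d^2 - 8*d - 7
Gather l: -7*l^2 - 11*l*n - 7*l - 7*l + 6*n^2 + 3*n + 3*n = -7*l^2 + l*(-11*n - 14) + 6*n^2 + 6*n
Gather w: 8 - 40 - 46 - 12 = -90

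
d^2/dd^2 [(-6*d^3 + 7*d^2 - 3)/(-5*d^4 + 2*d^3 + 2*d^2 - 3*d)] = 2*(150*d^9 - 525*d^8 + 390*d^7 - 2*d^6 + 288*d^5 - 324*d^4 + 198*d^3 - 18*d^2 - 54*d + 27)/(d^3*(125*d^9 - 150*d^8 - 90*d^7 + 337*d^6 - 144*d^5 - 168*d^4 + 199*d^3 - 18*d^2 - 54*d + 27))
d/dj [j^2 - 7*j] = 2*j - 7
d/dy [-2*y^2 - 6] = -4*y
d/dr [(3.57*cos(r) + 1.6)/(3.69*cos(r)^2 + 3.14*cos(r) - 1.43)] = (13.1733*cos(r)^2 + 11.808*cos(r) + 10.1291)*sin(r)/(13.6161*cos(r)^4 + 23.1732*cos(r)^3 - 0.6938*cos(r)^2 - 8.9804*cos(r) + 2.0449)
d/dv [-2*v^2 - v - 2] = -4*v - 1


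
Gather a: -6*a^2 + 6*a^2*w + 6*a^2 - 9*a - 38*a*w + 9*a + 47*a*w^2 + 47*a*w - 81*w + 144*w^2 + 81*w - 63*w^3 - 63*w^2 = 6*a^2*w + a*(47*w^2 + 9*w) - 63*w^3 + 81*w^2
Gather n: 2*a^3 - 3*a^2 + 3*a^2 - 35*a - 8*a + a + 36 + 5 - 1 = 2*a^3 - 42*a + 40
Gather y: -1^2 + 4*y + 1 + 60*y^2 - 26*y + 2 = 60*y^2 - 22*y + 2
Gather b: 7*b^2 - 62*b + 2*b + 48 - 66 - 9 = 7*b^2 - 60*b - 27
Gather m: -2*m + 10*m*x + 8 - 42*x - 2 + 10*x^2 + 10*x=m*(10*x - 2) + 10*x^2 - 32*x + 6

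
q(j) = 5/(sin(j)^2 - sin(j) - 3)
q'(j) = 5*(-2*sin(j)*cos(j) + cos(j))/(sin(j)^2 - sin(j) - 3)^2 = 5*(1 - 2*sin(j))*cos(j)/(sin(j) + cos(j)^2 + 2)^2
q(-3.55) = -1.54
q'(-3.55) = -0.09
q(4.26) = -3.87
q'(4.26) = -3.67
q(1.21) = -1.63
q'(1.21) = -0.16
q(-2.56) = -2.33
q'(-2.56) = -1.90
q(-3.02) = -1.75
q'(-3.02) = -0.75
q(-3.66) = -1.54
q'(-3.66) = -0.00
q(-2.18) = -3.32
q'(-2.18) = -3.32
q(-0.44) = -2.09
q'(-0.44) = 1.46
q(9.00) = -1.54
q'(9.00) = -0.08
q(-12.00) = -1.54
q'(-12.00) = -0.03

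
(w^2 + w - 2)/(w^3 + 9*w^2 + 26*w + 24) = (w - 1)/(w^2 + 7*w + 12)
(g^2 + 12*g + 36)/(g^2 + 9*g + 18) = (g + 6)/(g + 3)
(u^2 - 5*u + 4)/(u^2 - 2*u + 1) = (u - 4)/(u - 1)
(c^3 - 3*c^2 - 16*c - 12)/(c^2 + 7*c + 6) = (c^2 - 4*c - 12)/(c + 6)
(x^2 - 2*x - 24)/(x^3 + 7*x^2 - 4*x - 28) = (x^2 - 2*x - 24)/(x^3 + 7*x^2 - 4*x - 28)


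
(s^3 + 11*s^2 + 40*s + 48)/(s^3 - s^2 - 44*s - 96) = (s + 4)/(s - 8)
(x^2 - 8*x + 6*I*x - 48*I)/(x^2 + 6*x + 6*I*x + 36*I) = (x - 8)/(x + 6)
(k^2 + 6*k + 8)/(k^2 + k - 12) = (k + 2)/(k - 3)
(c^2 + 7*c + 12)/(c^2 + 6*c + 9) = (c + 4)/(c + 3)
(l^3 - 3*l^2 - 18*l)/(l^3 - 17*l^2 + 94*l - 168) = l*(l + 3)/(l^2 - 11*l + 28)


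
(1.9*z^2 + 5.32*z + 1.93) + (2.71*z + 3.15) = 1.9*z^2 + 8.03*z + 5.08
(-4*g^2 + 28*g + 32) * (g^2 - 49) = -4*g^4 + 28*g^3 + 228*g^2 - 1372*g - 1568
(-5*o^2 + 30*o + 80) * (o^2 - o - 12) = -5*o^4 + 35*o^3 + 110*o^2 - 440*o - 960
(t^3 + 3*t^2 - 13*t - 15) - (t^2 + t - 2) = t^3 + 2*t^2 - 14*t - 13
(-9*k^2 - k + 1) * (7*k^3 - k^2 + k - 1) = -63*k^5 + 2*k^4 - k^3 + 7*k^2 + 2*k - 1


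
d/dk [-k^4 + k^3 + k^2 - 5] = k*(-4*k^2 + 3*k + 2)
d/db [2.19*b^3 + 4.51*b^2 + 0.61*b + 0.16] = 6.57*b^2 + 9.02*b + 0.61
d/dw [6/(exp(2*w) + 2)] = -12*exp(2*w)/(exp(2*w) + 2)^2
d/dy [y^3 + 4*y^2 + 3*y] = 3*y^2 + 8*y + 3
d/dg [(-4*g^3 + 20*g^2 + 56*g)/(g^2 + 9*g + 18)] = 4*(-g^4 - 18*g^3 - 23*g^2 + 180*g + 252)/(g^4 + 18*g^3 + 117*g^2 + 324*g + 324)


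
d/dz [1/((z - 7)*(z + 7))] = -2*z/(z^4 - 98*z^2 + 2401)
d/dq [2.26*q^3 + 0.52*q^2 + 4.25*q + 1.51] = 6.78*q^2 + 1.04*q + 4.25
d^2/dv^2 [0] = 0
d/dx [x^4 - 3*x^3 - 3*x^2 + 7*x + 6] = 4*x^3 - 9*x^2 - 6*x + 7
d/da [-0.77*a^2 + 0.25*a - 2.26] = 0.25 - 1.54*a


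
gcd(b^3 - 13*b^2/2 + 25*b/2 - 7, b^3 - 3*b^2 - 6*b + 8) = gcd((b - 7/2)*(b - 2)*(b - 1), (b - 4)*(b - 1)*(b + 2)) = b - 1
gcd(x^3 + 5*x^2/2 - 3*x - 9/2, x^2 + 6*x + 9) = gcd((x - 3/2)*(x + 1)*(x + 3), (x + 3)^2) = x + 3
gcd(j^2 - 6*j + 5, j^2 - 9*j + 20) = j - 5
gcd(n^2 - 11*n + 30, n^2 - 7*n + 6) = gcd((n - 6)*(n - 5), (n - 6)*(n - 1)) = n - 6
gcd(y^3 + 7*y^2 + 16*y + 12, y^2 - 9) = y + 3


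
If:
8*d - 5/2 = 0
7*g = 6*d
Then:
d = 5/16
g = 15/56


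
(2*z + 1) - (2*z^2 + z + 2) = -2*z^2 + z - 1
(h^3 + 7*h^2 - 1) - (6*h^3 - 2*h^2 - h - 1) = -5*h^3 + 9*h^2 + h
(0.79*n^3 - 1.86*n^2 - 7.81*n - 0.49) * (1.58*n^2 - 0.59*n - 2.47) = 1.2482*n^5 - 3.4049*n^4 - 13.1937*n^3 + 8.4279*n^2 + 19.5798*n + 1.2103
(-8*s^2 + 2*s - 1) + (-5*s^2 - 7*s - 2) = -13*s^2 - 5*s - 3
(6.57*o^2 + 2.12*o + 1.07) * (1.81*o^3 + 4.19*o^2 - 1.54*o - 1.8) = 11.8917*o^5 + 31.3655*o^4 + 0.701700000000001*o^3 - 10.6075*o^2 - 5.4638*o - 1.926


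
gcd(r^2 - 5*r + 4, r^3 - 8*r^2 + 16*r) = r - 4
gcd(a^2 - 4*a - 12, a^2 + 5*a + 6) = a + 2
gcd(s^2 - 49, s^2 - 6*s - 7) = s - 7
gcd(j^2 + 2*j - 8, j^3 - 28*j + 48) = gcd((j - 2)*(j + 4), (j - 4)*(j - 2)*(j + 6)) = j - 2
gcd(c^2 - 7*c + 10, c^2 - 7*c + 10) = c^2 - 7*c + 10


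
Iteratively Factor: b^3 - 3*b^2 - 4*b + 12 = (b - 2)*(b^2 - b - 6) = (b - 3)*(b - 2)*(b + 2)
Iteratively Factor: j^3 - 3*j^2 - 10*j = (j + 2)*(j^2 - 5*j) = j*(j + 2)*(j - 5)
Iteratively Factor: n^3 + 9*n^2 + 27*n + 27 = (n + 3)*(n^2 + 6*n + 9) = (n + 3)^2*(n + 3)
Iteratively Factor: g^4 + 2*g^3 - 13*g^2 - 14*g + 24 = (g + 2)*(g^3 - 13*g + 12) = (g - 1)*(g + 2)*(g^2 + g - 12) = (g - 1)*(g + 2)*(g + 4)*(g - 3)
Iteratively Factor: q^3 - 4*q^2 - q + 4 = (q - 1)*(q^2 - 3*q - 4) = (q - 1)*(q + 1)*(q - 4)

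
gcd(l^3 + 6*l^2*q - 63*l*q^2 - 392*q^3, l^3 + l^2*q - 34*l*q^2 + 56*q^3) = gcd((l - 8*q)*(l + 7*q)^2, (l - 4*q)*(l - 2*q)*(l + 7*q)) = l + 7*q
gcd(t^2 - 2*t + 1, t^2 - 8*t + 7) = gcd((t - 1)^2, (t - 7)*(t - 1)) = t - 1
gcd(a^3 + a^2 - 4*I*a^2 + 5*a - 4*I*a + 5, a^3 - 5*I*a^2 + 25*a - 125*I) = a - 5*I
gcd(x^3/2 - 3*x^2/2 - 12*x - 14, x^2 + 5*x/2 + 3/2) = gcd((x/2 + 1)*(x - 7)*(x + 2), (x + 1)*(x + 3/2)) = 1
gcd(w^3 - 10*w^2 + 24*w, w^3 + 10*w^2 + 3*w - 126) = 1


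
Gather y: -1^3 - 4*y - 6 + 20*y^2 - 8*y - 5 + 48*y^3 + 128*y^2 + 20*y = 48*y^3 + 148*y^2 + 8*y - 12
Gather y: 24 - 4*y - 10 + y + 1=15 - 3*y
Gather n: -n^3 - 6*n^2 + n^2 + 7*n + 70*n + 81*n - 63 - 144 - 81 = -n^3 - 5*n^2 + 158*n - 288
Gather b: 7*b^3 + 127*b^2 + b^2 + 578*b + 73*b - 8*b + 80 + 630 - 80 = 7*b^3 + 128*b^2 + 643*b + 630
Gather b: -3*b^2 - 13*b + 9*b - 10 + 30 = -3*b^2 - 4*b + 20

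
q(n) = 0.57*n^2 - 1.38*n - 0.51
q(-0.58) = 0.48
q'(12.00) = 12.30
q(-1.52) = 2.90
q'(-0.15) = -1.55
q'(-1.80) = -3.43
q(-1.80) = 3.82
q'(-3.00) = -4.80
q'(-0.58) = -2.04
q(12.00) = 65.01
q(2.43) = -0.50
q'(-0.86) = -2.36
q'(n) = 1.14*n - 1.38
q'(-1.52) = -3.11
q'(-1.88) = -3.52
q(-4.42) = 16.73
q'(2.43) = 1.39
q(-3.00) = 8.76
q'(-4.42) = -6.42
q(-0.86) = 1.10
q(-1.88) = 4.10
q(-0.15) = -0.29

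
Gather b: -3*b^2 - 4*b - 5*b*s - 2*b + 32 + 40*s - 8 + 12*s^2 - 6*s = -3*b^2 + b*(-5*s - 6) + 12*s^2 + 34*s + 24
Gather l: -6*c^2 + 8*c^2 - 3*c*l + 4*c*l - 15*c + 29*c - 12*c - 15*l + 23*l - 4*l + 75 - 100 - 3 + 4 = 2*c^2 + 2*c + l*(c + 4) - 24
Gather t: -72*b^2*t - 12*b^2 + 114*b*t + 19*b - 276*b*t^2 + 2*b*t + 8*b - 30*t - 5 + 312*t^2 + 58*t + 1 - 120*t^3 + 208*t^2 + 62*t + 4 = -12*b^2 + 27*b - 120*t^3 + t^2*(520 - 276*b) + t*(-72*b^2 + 116*b + 90)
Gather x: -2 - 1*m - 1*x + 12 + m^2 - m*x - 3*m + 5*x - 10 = m^2 - 4*m + x*(4 - m)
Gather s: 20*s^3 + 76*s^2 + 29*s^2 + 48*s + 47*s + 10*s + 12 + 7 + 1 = 20*s^3 + 105*s^2 + 105*s + 20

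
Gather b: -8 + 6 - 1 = -3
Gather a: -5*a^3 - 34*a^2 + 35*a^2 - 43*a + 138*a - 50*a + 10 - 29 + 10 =-5*a^3 + a^2 + 45*a - 9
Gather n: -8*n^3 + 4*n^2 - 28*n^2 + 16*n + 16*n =-8*n^3 - 24*n^2 + 32*n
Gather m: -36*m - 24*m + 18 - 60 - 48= -60*m - 90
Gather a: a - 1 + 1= a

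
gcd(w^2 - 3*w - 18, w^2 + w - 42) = w - 6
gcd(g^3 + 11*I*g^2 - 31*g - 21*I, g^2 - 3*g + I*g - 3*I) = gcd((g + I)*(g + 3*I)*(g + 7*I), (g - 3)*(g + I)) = g + I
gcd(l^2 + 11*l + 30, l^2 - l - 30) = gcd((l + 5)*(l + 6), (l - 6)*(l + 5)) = l + 5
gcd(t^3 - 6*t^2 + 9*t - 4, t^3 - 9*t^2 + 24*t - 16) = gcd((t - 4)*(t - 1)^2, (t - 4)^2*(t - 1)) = t^2 - 5*t + 4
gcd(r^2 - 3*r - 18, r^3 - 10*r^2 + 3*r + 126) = r^2 - 3*r - 18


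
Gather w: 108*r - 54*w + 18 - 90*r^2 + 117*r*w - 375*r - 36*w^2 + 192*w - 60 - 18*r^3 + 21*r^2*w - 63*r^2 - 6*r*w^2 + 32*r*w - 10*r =-18*r^3 - 153*r^2 - 277*r + w^2*(-6*r - 36) + w*(21*r^2 + 149*r + 138) - 42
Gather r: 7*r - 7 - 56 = 7*r - 63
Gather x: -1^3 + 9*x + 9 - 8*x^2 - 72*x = -8*x^2 - 63*x + 8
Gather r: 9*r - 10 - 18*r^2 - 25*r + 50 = -18*r^2 - 16*r + 40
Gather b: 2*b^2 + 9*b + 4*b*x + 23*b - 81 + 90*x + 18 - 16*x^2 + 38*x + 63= 2*b^2 + b*(4*x + 32) - 16*x^2 + 128*x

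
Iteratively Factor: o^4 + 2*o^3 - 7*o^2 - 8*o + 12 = (o - 1)*(o^3 + 3*o^2 - 4*o - 12) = (o - 2)*(o - 1)*(o^2 + 5*o + 6) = (o - 2)*(o - 1)*(o + 3)*(o + 2)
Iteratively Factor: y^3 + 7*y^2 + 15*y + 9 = (y + 1)*(y^2 + 6*y + 9) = (y + 1)*(y + 3)*(y + 3)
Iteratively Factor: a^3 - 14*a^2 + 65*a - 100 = (a - 5)*(a^2 - 9*a + 20) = (a - 5)^2*(a - 4)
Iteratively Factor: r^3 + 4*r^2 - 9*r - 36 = (r + 4)*(r^2 - 9) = (r + 3)*(r + 4)*(r - 3)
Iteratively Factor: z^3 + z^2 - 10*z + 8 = (z - 2)*(z^2 + 3*z - 4) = (z - 2)*(z - 1)*(z + 4)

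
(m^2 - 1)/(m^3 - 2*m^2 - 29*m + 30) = (m + 1)/(m^2 - m - 30)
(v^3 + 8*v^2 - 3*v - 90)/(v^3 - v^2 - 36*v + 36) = (v^2 + 2*v - 15)/(v^2 - 7*v + 6)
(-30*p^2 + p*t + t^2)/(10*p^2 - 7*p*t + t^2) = (-6*p - t)/(2*p - t)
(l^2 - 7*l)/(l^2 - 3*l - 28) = l/(l + 4)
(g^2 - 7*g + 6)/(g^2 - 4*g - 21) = (-g^2 + 7*g - 6)/(-g^2 + 4*g + 21)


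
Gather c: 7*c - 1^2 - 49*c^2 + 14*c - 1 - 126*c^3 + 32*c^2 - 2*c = -126*c^3 - 17*c^2 + 19*c - 2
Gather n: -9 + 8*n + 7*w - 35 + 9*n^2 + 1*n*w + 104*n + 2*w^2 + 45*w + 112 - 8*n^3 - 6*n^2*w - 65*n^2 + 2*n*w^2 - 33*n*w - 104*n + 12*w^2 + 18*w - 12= -8*n^3 + n^2*(-6*w - 56) + n*(2*w^2 - 32*w + 8) + 14*w^2 + 70*w + 56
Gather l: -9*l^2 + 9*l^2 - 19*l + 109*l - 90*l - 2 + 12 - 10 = 0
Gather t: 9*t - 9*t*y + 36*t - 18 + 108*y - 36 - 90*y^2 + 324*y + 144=t*(45 - 9*y) - 90*y^2 + 432*y + 90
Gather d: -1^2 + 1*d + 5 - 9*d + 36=40 - 8*d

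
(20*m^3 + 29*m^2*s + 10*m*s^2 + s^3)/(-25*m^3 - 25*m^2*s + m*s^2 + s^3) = (4*m + s)/(-5*m + s)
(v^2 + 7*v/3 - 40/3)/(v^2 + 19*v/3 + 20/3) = (3*v - 8)/(3*v + 4)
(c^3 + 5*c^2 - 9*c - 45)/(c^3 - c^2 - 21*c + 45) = (c + 3)/(c - 3)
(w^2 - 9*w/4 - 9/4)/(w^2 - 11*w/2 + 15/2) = (4*w + 3)/(2*(2*w - 5))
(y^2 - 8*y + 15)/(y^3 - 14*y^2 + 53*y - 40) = (y - 3)/(y^2 - 9*y + 8)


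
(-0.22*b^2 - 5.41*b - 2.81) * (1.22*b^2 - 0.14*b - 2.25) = -0.2684*b^4 - 6.5694*b^3 - 2.1758*b^2 + 12.5659*b + 6.3225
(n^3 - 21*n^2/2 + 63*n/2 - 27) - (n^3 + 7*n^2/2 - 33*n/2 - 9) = -14*n^2 + 48*n - 18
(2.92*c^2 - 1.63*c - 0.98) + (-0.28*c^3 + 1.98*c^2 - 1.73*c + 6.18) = -0.28*c^3 + 4.9*c^2 - 3.36*c + 5.2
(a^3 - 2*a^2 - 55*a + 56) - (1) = a^3 - 2*a^2 - 55*a + 55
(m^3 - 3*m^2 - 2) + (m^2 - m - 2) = m^3 - 2*m^2 - m - 4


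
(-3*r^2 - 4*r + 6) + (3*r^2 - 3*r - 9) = -7*r - 3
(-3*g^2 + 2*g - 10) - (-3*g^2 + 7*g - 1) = -5*g - 9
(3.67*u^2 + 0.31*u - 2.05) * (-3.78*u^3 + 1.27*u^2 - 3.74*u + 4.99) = -13.8726*u^5 + 3.4891*u^4 - 5.5831*u^3 + 14.5504*u^2 + 9.2139*u - 10.2295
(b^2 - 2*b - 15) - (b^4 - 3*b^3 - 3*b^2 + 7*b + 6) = -b^4 + 3*b^3 + 4*b^2 - 9*b - 21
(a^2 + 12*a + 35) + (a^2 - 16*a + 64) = 2*a^2 - 4*a + 99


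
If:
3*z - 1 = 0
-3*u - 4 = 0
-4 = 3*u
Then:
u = -4/3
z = 1/3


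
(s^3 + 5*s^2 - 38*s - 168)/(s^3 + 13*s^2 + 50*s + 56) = (s - 6)/(s + 2)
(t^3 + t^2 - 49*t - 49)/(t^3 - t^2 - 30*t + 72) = (t^3 + t^2 - 49*t - 49)/(t^3 - t^2 - 30*t + 72)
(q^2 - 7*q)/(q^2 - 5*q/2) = 2*(q - 7)/(2*q - 5)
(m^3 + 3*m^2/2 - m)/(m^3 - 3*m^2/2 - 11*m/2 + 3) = m/(m - 3)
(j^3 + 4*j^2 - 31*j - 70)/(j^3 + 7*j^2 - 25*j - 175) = (j + 2)/(j + 5)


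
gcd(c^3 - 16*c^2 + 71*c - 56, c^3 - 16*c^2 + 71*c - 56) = c^3 - 16*c^2 + 71*c - 56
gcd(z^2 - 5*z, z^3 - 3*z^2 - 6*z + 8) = 1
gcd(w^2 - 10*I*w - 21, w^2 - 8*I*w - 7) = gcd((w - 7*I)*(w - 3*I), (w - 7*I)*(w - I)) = w - 7*I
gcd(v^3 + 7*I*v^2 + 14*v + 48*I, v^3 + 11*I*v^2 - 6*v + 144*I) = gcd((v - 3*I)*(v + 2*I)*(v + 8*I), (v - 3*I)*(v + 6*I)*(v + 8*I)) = v^2 + 5*I*v + 24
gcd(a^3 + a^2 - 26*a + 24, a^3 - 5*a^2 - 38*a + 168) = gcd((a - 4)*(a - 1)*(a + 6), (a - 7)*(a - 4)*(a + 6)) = a^2 + 2*a - 24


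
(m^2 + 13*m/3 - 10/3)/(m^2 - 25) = (m - 2/3)/(m - 5)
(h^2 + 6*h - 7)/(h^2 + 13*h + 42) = (h - 1)/(h + 6)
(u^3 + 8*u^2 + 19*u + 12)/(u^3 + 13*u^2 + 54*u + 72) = (u + 1)/(u + 6)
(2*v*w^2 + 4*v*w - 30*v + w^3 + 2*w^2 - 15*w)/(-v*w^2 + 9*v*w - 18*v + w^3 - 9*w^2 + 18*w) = (-2*v*w - 10*v - w^2 - 5*w)/(v*w - 6*v - w^2 + 6*w)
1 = 1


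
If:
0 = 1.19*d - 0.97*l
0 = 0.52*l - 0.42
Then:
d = 0.66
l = 0.81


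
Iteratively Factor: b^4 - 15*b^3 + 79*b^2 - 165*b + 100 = (b - 5)*(b^3 - 10*b^2 + 29*b - 20) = (b - 5)*(b - 1)*(b^2 - 9*b + 20) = (b - 5)*(b - 4)*(b - 1)*(b - 5)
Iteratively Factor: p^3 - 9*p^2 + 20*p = (p - 4)*(p^2 - 5*p) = (p - 5)*(p - 4)*(p)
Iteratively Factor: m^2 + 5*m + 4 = (m + 1)*(m + 4)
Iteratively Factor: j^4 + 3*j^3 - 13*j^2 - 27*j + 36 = (j - 1)*(j^3 + 4*j^2 - 9*j - 36) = (j - 3)*(j - 1)*(j^2 + 7*j + 12) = (j - 3)*(j - 1)*(j + 3)*(j + 4)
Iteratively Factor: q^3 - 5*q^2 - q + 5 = (q - 1)*(q^2 - 4*q - 5) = (q - 1)*(q + 1)*(q - 5)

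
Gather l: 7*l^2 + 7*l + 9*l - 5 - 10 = 7*l^2 + 16*l - 15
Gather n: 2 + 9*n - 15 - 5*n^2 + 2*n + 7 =-5*n^2 + 11*n - 6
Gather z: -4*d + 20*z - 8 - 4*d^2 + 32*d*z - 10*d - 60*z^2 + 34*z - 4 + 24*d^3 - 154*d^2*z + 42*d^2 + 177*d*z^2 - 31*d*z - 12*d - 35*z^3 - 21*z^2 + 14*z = 24*d^3 + 38*d^2 - 26*d - 35*z^3 + z^2*(177*d - 81) + z*(-154*d^2 + d + 68) - 12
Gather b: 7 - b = 7 - b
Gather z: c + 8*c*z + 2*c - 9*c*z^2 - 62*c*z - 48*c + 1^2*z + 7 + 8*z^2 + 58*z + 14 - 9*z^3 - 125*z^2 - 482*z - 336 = -45*c - 9*z^3 + z^2*(-9*c - 117) + z*(-54*c - 423) - 315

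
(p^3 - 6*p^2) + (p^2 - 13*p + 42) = p^3 - 5*p^2 - 13*p + 42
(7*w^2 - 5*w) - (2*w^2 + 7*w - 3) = 5*w^2 - 12*w + 3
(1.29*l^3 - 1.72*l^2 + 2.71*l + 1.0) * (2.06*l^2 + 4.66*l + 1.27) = 2.6574*l^5 + 2.4682*l^4 - 0.7943*l^3 + 12.5042*l^2 + 8.1017*l + 1.27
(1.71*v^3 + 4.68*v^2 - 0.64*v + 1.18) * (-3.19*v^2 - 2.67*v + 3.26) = -5.4549*v^5 - 19.4949*v^4 - 4.8794*v^3 + 13.2014*v^2 - 5.237*v + 3.8468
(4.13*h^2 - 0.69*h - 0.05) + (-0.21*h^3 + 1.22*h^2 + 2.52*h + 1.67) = -0.21*h^3 + 5.35*h^2 + 1.83*h + 1.62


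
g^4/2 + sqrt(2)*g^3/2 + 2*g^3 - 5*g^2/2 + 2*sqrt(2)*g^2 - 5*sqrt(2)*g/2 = g*(g/2 + sqrt(2)/2)*(g - 1)*(g + 5)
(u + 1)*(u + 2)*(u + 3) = u^3 + 6*u^2 + 11*u + 6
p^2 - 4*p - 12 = (p - 6)*(p + 2)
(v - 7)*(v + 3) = v^2 - 4*v - 21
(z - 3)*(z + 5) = z^2 + 2*z - 15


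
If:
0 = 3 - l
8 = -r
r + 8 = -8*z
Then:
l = 3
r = -8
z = 0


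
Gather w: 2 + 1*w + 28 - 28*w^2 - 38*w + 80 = -28*w^2 - 37*w + 110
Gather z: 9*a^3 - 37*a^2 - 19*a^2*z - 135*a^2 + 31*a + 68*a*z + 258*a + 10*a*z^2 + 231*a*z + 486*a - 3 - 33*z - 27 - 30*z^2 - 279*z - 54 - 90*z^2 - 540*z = 9*a^3 - 172*a^2 + 775*a + z^2*(10*a - 120) + z*(-19*a^2 + 299*a - 852) - 84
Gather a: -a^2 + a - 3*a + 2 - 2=-a^2 - 2*a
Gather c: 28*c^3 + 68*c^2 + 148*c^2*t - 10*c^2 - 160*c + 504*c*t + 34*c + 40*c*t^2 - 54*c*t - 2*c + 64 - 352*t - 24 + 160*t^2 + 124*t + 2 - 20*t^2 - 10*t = 28*c^3 + c^2*(148*t + 58) + c*(40*t^2 + 450*t - 128) + 140*t^2 - 238*t + 42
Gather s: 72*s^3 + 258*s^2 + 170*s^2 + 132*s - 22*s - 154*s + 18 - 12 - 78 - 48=72*s^3 + 428*s^2 - 44*s - 120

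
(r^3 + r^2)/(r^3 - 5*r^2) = (r + 1)/(r - 5)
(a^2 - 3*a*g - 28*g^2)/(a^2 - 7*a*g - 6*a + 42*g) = (a + 4*g)/(a - 6)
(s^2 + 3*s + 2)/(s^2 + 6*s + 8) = (s + 1)/(s + 4)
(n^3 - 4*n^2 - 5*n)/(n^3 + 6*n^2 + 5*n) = (n - 5)/(n + 5)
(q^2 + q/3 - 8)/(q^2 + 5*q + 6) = (q - 8/3)/(q + 2)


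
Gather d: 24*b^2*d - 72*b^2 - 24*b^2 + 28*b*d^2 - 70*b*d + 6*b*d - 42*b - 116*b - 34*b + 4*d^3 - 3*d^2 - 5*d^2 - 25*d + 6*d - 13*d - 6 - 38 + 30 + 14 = -96*b^2 - 192*b + 4*d^3 + d^2*(28*b - 8) + d*(24*b^2 - 64*b - 32)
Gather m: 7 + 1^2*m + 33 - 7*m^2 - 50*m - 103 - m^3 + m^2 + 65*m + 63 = -m^3 - 6*m^2 + 16*m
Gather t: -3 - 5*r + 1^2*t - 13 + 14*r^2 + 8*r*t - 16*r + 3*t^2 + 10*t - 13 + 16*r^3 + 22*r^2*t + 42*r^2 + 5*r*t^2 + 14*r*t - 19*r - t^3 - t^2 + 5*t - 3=16*r^3 + 56*r^2 - 40*r - t^3 + t^2*(5*r + 2) + t*(22*r^2 + 22*r + 16) - 32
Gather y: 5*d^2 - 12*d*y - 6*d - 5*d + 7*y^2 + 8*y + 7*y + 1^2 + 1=5*d^2 - 11*d + 7*y^2 + y*(15 - 12*d) + 2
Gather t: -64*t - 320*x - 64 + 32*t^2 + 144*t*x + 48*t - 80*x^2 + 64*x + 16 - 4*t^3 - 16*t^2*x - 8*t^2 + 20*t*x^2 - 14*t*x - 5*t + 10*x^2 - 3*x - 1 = -4*t^3 + t^2*(24 - 16*x) + t*(20*x^2 + 130*x - 21) - 70*x^2 - 259*x - 49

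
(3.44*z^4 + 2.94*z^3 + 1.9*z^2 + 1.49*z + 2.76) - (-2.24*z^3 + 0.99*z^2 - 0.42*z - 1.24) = 3.44*z^4 + 5.18*z^3 + 0.91*z^2 + 1.91*z + 4.0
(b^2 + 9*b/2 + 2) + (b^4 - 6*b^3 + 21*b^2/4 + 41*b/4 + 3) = b^4 - 6*b^3 + 25*b^2/4 + 59*b/4 + 5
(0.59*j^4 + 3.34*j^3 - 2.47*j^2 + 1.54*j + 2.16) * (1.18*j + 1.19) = 0.6962*j^5 + 4.6433*j^4 + 1.06*j^3 - 1.1221*j^2 + 4.3814*j + 2.5704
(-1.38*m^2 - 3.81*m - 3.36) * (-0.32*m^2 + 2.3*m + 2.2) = 0.4416*m^4 - 1.9548*m^3 - 10.7238*m^2 - 16.11*m - 7.392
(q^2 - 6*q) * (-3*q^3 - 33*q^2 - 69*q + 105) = -3*q^5 - 15*q^4 + 129*q^3 + 519*q^2 - 630*q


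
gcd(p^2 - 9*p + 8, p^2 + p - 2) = p - 1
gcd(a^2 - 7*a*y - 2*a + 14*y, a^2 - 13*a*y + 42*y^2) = -a + 7*y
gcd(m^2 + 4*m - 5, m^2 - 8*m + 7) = m - 1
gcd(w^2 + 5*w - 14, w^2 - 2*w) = w - 2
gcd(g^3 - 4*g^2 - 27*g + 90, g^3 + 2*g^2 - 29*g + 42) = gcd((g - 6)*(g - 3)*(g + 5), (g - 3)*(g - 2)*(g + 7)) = g - 3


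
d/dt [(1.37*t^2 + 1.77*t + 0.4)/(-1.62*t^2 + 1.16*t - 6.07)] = (4.4566*t^2 - 15.3358*t - 11.2079)/(2.6244*t^4 - 3.7584*t^3 + 21.0124*t^2 - 14.0824*t + 36.8449)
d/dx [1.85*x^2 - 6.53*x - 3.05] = 3.7*x - 6.53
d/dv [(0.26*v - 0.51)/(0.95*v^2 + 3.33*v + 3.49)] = (-0.247*v^2 + 0.969*v + 2.6057)/(0.9025*v^4 + 6.327*v^3 + 17.7199*v^2 + 23.2434*v + 12.1801)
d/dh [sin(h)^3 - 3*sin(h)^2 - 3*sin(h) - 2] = 3*(sin(h)^2 - 2*sin(h) - 1)*cos(h)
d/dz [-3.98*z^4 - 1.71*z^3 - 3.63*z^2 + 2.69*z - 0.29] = -15.92*z^3 - 5.13*z^2 - 7.26*z + 2.69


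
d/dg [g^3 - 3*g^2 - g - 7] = 3*g^2 - 6*g - 1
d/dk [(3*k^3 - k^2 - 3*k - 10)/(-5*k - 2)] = (-30*k^3 - 13*k^2 + 4*k - 44)/(25*k^2 + 20*k + 4)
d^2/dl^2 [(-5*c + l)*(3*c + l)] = 2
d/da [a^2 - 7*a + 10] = 2*a - 7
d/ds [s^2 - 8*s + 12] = 2*s - 8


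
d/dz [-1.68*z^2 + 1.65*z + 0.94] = 1.65 - 3.36*z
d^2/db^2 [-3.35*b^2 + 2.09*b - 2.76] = -6.70000000000000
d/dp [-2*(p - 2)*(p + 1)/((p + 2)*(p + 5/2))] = 4*(-11*p^2 - 28*p - 8)/(4*p^4 + 36*p^3 + 121*p^2 + 180*p + 100)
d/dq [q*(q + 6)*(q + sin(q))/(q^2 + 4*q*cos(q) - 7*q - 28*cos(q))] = (-q*(q + 6)*(q + sin(q))*(-4*q*sin(q) + 2*q + 28*sin(q) + 4*cos(q) - 7) + (q*(q + 6)*(cos(q) + 1) + q*(q + sin(q)) + (q + 6)*(q + sin(q)))*(q^2 + 4*q*cos(q) - 7*q - 28*cos(q)))/((q - 7)^2*(q + 4*cos(q))^2)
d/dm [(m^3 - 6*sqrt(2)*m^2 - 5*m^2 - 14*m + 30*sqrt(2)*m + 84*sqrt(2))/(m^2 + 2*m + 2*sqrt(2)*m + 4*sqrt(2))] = (m^2 + 4*sqrt(2)*m - 56*sqrt(2) - 24)/(m^2 + 4*sqrt(2)*m + 8)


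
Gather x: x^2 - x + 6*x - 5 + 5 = x^2 + 5*x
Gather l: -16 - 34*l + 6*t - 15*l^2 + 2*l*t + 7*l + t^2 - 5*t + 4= -15*l^2 + l*(2*t - 27) + t^2 + t - 12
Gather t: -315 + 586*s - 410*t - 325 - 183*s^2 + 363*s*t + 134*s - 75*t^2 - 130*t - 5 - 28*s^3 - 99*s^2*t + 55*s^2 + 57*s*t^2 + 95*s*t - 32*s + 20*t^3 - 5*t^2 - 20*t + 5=-28*s^3 - 128*s^2 + 688*s + 20*t^3 + t^2*(57*s - 80) + t*(-99*s^2 + 458*s - 560) - 640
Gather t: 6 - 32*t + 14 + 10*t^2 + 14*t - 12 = 10*t^2 - 18*t + 8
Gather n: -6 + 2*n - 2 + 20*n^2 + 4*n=20*n^2 + 6*n - 8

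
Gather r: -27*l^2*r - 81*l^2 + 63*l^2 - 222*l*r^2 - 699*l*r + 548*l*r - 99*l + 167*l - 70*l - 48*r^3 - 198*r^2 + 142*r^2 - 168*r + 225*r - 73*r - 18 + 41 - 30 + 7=-18*l^2 - 2*l - 48*r^3 + r^2*(-222*l - 56) + r*(-27*l^2 - 151*l - 16)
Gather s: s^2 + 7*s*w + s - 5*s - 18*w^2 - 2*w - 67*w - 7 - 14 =s^2 + s*(7*w - 4) - 18*w^2 - 69*w - 21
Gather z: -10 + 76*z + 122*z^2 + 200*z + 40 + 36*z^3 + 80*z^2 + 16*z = 36*z^3 + 202*z^2 + 292*z + 30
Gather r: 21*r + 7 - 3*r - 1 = 18*r + 6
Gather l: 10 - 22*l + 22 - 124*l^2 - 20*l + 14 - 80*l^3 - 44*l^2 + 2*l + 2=-80*l^3 - 168*l^2 - 40*l + 48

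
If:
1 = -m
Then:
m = -1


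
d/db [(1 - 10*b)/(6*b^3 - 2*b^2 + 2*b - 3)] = 2*(60*b^3 - 19*b^2 + 2*b + 14)/(36*b^6 - 24*b^5 + 28*b^4 - 44*b^3 + 16*b^2 - 12*b + 9)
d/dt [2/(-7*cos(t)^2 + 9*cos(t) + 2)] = 2*(9 - 14*cos(t))*sin(t)/(-7*cos(t)^2 + 9*cos(t) + 2)^2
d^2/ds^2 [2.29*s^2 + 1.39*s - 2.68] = 4.58000000000000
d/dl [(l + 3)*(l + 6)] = 2*l + 9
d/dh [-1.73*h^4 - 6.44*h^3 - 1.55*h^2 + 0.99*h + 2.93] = -6.92*h^3 - 19.32*h^2 - 3.1*h + 0.99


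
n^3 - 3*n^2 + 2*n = n*(n - 2)*(n - 1)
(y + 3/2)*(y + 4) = y^2 + 11*y/2 + 6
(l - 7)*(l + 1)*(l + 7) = l^3 + l^2 - 49*l - 49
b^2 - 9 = (b - 3)*(b + 3)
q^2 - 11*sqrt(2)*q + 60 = (q - 6*sqrt(2))*(q - 5*sqrt(2))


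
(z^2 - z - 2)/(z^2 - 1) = (z - 2)/(z - 1)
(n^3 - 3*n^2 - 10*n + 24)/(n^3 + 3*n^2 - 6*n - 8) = (n^2 - n - 12)/(n^2 + 5*n + 4)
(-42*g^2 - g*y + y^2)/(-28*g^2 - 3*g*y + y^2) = (6*g + y)/(4*g + y)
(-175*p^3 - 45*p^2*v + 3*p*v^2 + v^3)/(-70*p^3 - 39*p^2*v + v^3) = (5*p + v)/(2*p + v)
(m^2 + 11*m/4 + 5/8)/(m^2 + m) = (8*m^2 + 22*m + 5)/(8*m*(m + 1))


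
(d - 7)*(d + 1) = d^2 - 6*d - 7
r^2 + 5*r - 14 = (r - 2)*(r + 7)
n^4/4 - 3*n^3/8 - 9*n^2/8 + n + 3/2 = (n/4 + 1/4)*(n - 2)^2*(n + 3/2)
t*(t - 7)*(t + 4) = t^3 - 3*t^2 - 28*t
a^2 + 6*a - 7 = (a - 1)*(a + 7)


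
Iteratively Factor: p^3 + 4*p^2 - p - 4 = (p + 1)*(p^2 + 3*p - 4) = (p + 1)*(p + 4)*(p - 1)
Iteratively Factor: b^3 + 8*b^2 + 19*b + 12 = (b + 3)*(b^2 + 5*b + 4) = (b + 3)*(b + 4)*(b + 1)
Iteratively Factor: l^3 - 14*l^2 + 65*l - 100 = (l - 5)*(l^2 - 9*l + 20) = (l - 5)*(l - 4)*(l - 5)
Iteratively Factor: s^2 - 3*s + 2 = (s - 2)*(s - 1)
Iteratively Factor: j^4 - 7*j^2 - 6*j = (j)*(j^3 - 7*j - 6) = j*(j - 3)*(j^2 + 3*j + 2) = j*(j - 3)*(j + 2)*(j + 1)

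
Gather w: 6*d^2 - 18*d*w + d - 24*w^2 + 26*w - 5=6*d^2 + d - 24*w^2 + w*(26 - 18*d) - 5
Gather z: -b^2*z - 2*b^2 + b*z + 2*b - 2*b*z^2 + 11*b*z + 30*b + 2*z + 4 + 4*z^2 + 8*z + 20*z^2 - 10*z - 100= -2*b^2 + 32*b + z^2*(24 - 2*b) + z*(-b^2 + 12*b) - 96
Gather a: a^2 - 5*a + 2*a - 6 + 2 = a^2 - 3*a - 4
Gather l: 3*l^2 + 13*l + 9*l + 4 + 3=3*l^2 + 22*l + 7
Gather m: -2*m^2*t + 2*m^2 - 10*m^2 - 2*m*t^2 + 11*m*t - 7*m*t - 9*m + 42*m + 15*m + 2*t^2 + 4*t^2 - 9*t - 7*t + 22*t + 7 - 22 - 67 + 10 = m^2*(-2*t - 8) + m*(-2*t^2 + 4*t + 48) + 6*t^2 + 6*t - 72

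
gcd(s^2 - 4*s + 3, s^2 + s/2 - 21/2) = s - 3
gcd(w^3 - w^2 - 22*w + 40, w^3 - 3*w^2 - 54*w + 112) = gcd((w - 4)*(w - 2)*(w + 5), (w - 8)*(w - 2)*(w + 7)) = w - 2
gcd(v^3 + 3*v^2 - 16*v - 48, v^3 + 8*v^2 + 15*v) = v + 3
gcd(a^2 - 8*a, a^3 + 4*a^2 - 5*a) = a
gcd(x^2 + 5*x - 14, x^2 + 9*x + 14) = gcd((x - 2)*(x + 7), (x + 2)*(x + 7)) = x + 7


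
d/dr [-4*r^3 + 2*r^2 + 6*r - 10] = -12*r^2 + 4*r + 6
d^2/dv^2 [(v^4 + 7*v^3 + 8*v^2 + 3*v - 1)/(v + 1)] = 2*(3*v^4 + 15*v^3 + 27*v^2 + 21*v + 4)/(v^3 + 3*v^2 + 3*v + 1)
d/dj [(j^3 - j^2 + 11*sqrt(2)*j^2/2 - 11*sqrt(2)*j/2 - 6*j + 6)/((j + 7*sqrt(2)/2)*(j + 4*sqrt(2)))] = (2*j^4 + 30*sqrt(2)*j^3 - 4*sqrt(2)*j^2 + 345*j^2 - 136*j + 616*sqrt(2)*j - 398*sqrt(2) - 336)/(2*j^4 + 30*sqrt(2)*j^3 + 337*j^2 + 840*sqrt(2)*j + 1568)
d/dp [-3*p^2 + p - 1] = 1 - 6*p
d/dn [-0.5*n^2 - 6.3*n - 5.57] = -1.0*n - 6.3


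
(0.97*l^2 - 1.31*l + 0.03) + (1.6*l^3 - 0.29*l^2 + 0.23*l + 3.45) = 1.6*l^3 + 0.68*l^2 - 1.08*l + 3.48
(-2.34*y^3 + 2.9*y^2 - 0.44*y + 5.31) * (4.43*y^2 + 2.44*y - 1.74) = -10.3662*y^5 + 7.1374*y^4 + 9.1984*y^3 + 17.4037*y^2 + 13.722*y - 9.2394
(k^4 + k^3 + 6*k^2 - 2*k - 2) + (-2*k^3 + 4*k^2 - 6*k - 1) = k^4 - k^3 + 10*k^2 - 8*k - 3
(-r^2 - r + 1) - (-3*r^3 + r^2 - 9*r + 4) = 3*r^3 - 2*r^2 + 8*r - 3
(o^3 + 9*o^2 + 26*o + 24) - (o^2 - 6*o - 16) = o^3 + 8*o^2 + 32*o + 40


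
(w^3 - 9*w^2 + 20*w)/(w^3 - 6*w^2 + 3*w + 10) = w*(w - 4)/(w^2 - w - 2)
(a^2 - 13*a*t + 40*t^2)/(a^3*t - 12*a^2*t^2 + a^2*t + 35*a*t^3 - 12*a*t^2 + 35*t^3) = (-a + 8*t)/(t*(-a^2 + 7*a*t - a + 7*t))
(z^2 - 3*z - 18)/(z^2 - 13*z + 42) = (z + 3)/(z - 7)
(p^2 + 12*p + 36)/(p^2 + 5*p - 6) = (p + 6)/(p - 1)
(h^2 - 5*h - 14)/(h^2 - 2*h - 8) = (h - 7)/(h - 4)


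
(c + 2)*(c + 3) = c^2 + 5*c + 6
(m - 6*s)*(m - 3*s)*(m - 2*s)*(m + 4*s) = m^4 - 7*m^3*s - 8*m^2*s^2 + 108*m*s^3 - 144*s^4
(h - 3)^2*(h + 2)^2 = h^4 - 2*h^3 - 11*h^2 + 12*h + 36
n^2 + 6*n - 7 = (n - 1)*(n + 7)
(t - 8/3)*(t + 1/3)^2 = t^3 - 2*t^2 - 5*t/3 - 8/27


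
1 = 1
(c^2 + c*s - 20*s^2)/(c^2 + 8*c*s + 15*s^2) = (c - 4*s)/(c + 3*s)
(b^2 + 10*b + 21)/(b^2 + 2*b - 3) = (b + 7)/(b - 1)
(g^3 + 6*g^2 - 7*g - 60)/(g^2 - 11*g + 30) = (g^3 + 6*g^2 - 7*g - 60)/(g^2 - 11*g + 30)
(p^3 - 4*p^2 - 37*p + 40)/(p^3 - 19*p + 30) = (p^2 - 9*p + 8)/(p^2 - 5*p + 6)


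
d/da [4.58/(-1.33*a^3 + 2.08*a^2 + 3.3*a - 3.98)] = (18.2742*a^2 - 19.0528*a - 15.114)/(1.33*a^3 - 2.08*a^2 - 3.3*a + 3.98)^2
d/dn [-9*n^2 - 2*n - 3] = -18*n - 2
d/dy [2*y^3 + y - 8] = 6*y^2 + 1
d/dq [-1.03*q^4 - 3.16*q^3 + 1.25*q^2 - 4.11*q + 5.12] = -4.12*q^3 - 9.48*q^2 + 2.5*q - 4.11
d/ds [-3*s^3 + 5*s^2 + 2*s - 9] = -9*s^2 + 10*s + 2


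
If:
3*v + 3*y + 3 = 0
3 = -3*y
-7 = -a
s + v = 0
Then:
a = 7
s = 0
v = 0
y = -1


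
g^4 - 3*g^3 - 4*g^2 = g^2*(g - 4)*(g + 1)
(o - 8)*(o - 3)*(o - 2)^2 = o^4 - 15*o^3 + 72*o^2 - 140*o + 96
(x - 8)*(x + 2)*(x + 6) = x^3 - 52*x - 96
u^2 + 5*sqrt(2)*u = u*(u + 5*sqrt(2))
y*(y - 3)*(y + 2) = y^3 - y^2 - 6*y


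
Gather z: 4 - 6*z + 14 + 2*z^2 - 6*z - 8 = 2*z^2 - 12*z + 10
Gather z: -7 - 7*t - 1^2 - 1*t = -8*t - 8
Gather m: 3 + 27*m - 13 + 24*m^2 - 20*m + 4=24*m^2 + 7*m - 6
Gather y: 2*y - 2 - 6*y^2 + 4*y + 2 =-6*y^2 + 6*y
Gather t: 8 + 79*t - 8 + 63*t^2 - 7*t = 63*t^2 + 72*t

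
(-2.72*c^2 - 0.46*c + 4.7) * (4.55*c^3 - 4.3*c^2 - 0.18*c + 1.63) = -12.376*c^5 + 9.603*c^4 + 23.8526*c^3 - 24.5608*c^2 - 1.5958*c + 7.661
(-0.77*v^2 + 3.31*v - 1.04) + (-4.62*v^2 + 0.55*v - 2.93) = -5.39*v^2 + 3.86*v - 3.97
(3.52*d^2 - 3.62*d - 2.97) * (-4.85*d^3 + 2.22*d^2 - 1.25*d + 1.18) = -17.072*d^5 + 25.3714*d^4 + 1.9681*d^3 + 2.0852*d^2 - 0.5591*d - 3.5046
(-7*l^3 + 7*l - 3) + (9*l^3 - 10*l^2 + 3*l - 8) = 2*l^3 - 10*l^2 + 10*l - 11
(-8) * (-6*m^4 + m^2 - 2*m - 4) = 48*m^4 - 8*m^2 + 16*m + 32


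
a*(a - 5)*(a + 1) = a^3 - 4*a^2 - 5*a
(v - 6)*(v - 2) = v^2 - 8*v + 12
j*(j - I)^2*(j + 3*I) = j^4 + I*j^3 + 5*j^2 - 3*I*j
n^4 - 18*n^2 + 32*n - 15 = (n - 3)*(n - 1)^2*(n + 5)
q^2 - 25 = (q - 5)*(q + 5)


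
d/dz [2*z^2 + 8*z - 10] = 4*z + 8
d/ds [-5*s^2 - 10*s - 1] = -10*s - 10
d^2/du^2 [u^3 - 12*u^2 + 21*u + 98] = 6*u - 24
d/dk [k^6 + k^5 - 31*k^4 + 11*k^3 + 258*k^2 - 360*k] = 6*k^5 + 5*k^4 - 124*k^3 + 33*k^2 + 516*k - 360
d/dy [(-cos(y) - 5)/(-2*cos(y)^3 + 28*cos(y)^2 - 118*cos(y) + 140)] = (-277*cos(y) + cos(2*y) + cos(3*y) + 731)*sin(y)/(4*(cos(y)^3 - 14*cos(y)^2 + 59*cos(y) - 70)^2)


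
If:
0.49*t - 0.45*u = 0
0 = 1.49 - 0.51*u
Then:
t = 2.68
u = 2.92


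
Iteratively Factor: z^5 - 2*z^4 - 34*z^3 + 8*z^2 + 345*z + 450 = (z + 3)*(z^4 - 5*z^3 - 19*z^2 + 65*z + 150) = (z - 5)*(z + 3)*(z^3 - 19*z - 30) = (z - 5)^2*(z + 3)*(z^2 + 5*z + 6) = (z - 5)^2*(z + 2)*(z + 3)*(z + 3)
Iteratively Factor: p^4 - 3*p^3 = (p)*(p^3 - 3*p^2) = p*(p - 3)*(p^2) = p^2*(p - 3)*(p)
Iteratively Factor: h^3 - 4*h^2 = (h)*(h^2 - 4*h) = h*(h - 4)*(h)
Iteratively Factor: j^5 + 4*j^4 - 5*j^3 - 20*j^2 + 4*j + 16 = (j + 2)*(j^4 + 2*j^3 - 9*j^2 - 2*j + 8) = (j + 2)*(j + 4)*(j^3 - 2*j^2 - j + 2) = (j + 1)*(j + 2)*(j + 4)*(j^2 - 3*j + 2) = (j - 1)*(j + 1)*(j + 2)*(j + 4)*(j - 2)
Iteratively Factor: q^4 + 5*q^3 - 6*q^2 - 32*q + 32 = (q - 1)*(q^3 + 6*q^2 - 32) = (q - 1)*(q + 4)*(q^2 + 2*q - 8) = (q - 2)*(q - 1)*(q + 4)*(q + 4)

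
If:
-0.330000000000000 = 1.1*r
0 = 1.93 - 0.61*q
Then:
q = 3.16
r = -0.30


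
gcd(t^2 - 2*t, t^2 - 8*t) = t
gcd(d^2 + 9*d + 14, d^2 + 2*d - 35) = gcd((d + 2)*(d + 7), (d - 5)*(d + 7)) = d + 7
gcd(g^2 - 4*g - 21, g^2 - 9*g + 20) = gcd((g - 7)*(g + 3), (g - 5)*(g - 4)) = 1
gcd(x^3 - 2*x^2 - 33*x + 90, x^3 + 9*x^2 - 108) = x^2 + 3*x - 18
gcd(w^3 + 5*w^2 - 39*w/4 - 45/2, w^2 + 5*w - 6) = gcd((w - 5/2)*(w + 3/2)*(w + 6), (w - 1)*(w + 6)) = w + 6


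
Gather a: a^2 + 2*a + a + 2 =a^2 + 3*a + 2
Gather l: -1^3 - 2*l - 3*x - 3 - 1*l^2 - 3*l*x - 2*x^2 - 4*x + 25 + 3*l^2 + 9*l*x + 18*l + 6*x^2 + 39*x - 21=2*l^2 + l*(6*x + 16) + 4*x^2 + 32*x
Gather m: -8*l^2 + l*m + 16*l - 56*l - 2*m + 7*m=-8*l^2 - 40*l + m*(l + 5)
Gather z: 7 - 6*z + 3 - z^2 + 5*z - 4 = -z^2 - z + 6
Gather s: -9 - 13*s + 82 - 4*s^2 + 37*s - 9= -4*s^2 + 24*s + 64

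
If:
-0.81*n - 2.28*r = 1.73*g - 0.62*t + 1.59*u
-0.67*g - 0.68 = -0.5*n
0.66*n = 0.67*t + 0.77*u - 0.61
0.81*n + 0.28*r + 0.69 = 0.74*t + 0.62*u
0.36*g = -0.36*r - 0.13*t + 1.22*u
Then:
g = 1.06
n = 2.79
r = -1.13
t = 3.28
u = 0.33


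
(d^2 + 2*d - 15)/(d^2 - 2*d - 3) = (d + 5)/(d + 1)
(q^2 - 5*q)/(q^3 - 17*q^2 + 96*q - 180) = q/(q^2 - 12*q + 36)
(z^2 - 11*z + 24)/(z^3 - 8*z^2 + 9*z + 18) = (z - 8)/(z^2 - 5*z - 6)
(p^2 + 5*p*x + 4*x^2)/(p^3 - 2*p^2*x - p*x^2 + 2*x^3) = (p + 4*x)/(p^2 - 3*p*x + 2*x^2)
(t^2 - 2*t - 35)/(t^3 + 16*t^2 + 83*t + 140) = (t - 7)/(t^2 + 11*t + 28)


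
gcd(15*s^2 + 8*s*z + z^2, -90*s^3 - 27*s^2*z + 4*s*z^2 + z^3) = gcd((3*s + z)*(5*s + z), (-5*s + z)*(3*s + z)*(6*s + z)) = 3*s + z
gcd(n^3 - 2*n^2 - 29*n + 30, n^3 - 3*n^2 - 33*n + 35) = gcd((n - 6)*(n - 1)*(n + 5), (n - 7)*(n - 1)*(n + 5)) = n^2 + 4*n - 5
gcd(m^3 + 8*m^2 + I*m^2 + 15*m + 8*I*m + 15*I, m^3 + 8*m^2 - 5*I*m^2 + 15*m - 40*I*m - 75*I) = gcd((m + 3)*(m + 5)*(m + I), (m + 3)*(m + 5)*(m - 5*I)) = m^2 + 8*m + 15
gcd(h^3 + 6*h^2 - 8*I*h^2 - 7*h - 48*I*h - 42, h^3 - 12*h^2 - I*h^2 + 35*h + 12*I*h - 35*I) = h - I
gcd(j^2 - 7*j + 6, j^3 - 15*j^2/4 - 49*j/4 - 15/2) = j - 6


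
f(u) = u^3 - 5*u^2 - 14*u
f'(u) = 3*u^2 - 10*u - 14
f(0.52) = -8.49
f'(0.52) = -18.39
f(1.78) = -35.12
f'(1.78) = -22.29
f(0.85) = -14.90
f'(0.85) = -20.33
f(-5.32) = -217.60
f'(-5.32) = 124.11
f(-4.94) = -173.41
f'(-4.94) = 108.61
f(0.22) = -3.31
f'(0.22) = -16.05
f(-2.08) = -1.51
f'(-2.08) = 19.78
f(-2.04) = -0.74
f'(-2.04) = 18.88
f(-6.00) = -312.00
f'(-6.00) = 154.00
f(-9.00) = -1008.00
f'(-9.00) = 319.00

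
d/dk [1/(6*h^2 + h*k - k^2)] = (-h + 2*k)/(6*h^2 + h*k - k^2)^2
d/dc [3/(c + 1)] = -3/(c + 1)^2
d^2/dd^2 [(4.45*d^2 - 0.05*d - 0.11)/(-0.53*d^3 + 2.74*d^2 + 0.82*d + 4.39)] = (-2.50001*d^6 + 0.084270000000032*d^5 - 11.668692*d^4 - 126.718542*d^3 + 327.22782*d^2 - 0.590069999999996*d - 174.380034)/(0.148877*d^9 - 2.308998*d^8 + 11.24607*d^7 - 17.125453*d^6 + 20.851368*d^5 - 92.954856*d^4 - 29.089441*d^3 - 167.27217*d^2 - 47.409366*d - 84.604519)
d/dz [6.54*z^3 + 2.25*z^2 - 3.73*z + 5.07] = 19.62*z^2 + 4.5*z - 3.73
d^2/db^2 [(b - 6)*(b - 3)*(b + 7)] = 6*b - 4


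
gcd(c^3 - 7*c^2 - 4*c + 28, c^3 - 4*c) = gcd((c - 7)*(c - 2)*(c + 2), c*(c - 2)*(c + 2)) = c^2 - 4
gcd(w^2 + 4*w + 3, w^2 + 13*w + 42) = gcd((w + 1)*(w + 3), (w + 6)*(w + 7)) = 1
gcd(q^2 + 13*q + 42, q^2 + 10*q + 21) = q + 7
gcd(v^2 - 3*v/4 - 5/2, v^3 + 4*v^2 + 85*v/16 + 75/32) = v + 5/4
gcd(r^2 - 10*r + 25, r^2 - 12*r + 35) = r - 5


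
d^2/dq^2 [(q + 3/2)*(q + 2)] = 2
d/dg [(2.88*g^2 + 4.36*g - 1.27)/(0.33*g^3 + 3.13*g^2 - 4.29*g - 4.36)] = (-0.9504*g^4 - 2.8776*g^3 - 24.7447*g^2 - 17.1634*g - 24.4579)/(0.1089*g^6 + 2.0658*g^5 + 6.9655*g^4 - 29.733*g^3 - 8.8895*g^2 + 37.4088*g + 19.0096)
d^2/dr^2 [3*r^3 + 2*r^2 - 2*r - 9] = 18*r + 4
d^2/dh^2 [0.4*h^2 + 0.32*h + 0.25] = 0.800000000000000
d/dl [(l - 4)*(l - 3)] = 2*l - 7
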